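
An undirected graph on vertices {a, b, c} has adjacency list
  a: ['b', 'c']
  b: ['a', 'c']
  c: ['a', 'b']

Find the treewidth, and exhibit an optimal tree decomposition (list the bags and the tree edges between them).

With just one bag of size 3, the width is 3 − 1 = 2, so tw(G) ≤ 2. On the other hand G contains the 3-clique {a, b, c}. A clique must lie in a single bag of any decomposition, so no decomposition can have width below 2. Combining the bounds, tw(G) = 2.

Treewidth 2.
One optimal decomposition is:
Bags: B1 = {a, b, c}
Tree: (single bag)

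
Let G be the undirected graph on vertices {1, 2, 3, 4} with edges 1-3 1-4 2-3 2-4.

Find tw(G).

2

A width-2 tree decomposition is:
Bags: B1 = {1, 2, 4}  B2 = {1, 2, 3}
Tree: B1–B2
Each bag holds 3 vertices, so the decomposition has width 2, which upper-bounds the treewidth. The edges 1–4–2–3–1 form a cycle, so G is not a tree and its treewidth is at least 2. Combining the bounds, tw(G) = 2.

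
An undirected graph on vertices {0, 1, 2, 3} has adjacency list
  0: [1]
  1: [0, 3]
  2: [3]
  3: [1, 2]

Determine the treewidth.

1

A width-1 tree decomposition is:
Bags: B1 = {0, 1}  B2 = {1, 3}  B3 = {2, 3}
Tree: B1–B2, B2–B3
The largest bag has 2 vertices, giving width 1; this decomposition certifies tw(G) ≤ 1. G has an edge, so its treewidth is at least 1. Hence tw(G) = 1 exactly.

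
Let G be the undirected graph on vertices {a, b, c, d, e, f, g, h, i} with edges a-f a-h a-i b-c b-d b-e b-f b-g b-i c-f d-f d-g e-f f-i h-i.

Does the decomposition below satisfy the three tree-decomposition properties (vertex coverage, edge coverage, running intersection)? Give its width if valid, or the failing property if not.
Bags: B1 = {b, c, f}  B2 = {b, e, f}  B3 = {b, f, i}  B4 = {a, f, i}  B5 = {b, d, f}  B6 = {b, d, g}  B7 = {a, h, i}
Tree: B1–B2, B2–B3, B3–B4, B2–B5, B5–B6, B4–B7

Yes; width 2.

Every vertex of G appears in some bag (union = {a, b, c, d, e, f, g, h, i}); every edge is covered by a bag; and for each vertex v the set of bags containing v is connected in the bag tree. The decomposition is therefore valid. The largest bag has 3 vertices, so the width is 2.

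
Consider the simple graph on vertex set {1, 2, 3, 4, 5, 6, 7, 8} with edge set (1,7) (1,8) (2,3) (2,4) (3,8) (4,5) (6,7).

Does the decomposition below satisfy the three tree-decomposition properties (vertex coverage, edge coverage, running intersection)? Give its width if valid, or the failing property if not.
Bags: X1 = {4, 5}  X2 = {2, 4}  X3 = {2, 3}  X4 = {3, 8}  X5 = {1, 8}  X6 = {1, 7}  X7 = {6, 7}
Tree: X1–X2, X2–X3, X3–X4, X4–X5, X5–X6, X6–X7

Yes; width 1.

Every vertex of G appears in some bag (union = {1, 2, 3, 4, 5, 6, 7, 8}); every edge is covered by a bag; and for each vertex v the set of bags containing v is connected in the bag tree. The decomposition is therefore valid. The largest bag has 2 vertices, so the width is 1.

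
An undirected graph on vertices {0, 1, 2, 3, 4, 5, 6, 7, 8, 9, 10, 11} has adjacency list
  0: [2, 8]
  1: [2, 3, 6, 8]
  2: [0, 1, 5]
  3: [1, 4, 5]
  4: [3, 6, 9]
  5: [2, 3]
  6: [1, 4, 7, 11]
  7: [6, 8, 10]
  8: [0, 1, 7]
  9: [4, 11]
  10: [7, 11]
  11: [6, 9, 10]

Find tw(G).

A width-3 tree decomposition is:
Bags: B1 = {4, 9, 10, 11}  B2 = {4, 6, 10, 11}  B3 = {4, 6, 7, 10}  B4 = {3, 4, 6, 7}  B5 = {1, 3, 6, 7}  B6 = {1, 3, 7, 8}  B7 = {1, 3, 5, 8}  B8 = {1, 2, 5, 8}  B9 = {0, 2, 5, 8}
Tree: B1–B2, B2–B3, B3–B4, B4–B5, B5–B6, B6–B7, B7–B8, B8–B9
Every bag has size at most 4, so the width is 4 − 1 = 3 and tw(G) ≤ 3. For the lower bound: the 4 vertex sets {9,10,11}, {4}, {6}, {1,3,7,8} are disjoint, each induces a connected subgraph, and every pair is joined by at least one edge of G. Contracting each set to a single vertex therefore yields K_{4} as a minor, and since treewidth is minor-monotone, tw(G) ≥ tw(K_{4}) = 3. Combining the bounds, tw(G) = 3.

3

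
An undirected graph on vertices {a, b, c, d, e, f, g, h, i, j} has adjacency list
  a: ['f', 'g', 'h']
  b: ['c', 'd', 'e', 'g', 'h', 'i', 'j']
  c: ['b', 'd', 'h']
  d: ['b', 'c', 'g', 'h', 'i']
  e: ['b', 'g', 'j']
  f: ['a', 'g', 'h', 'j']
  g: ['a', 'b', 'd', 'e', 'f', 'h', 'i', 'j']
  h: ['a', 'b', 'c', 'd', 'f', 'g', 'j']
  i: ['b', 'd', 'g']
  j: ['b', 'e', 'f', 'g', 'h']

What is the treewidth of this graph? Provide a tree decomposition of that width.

Treewidth 3.
One optimal decomposition is:
Bags: B1 = {b, g, h, j}  B2 = {b, d, g, h}  B3 = {b, e, g, j}  B4 = {f, g, h, j}  B5 = {a, f, g, h}  B6 = {b, d, g, i}  B7 = {b, c, d, h}
Tree: B1–B2, B1–B3, B1–B4, B4–B5, B2–B6, B2–B7

Every bag has size at most 4, so the width is 4 − 1 = 3 and tw(G) ≤ 3. For the lower bound, the 4 vertices {b, e, g, j} are pairwise adjacent, and any tree decomposition puts a clique entirely inside one bag — forcing width ≥ 3. Therefore the treewidth is 3.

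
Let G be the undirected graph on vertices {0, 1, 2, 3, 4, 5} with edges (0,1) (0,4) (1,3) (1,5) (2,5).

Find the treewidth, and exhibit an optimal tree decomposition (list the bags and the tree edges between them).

The largest bag has 2 vertices, giving width 1; this decomposition certifies tw(G) ≤ 1. G has an edge, so its treewidth is at least 1. The upper and lower bounds meet at 1, so that is the treewidth.

Treewidth 1.
Bags: B1 = {0, 4}  B2 = {0, 1}  B3 = {1, 5}  B4 = {1, 3}  B5 = {2, 5}
Tree: B1–B2, B2–B3, B2–B4, B3–B5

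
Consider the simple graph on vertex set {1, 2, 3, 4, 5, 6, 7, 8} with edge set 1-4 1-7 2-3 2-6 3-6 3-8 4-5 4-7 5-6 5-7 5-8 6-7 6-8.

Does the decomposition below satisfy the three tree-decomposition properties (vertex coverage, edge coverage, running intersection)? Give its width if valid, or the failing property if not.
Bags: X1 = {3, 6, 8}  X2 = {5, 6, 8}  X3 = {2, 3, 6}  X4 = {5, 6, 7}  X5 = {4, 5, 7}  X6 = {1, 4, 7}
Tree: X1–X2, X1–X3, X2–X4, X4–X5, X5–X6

Yes; width 2.

Vertex coverage: the bags together contain {1, 2, 3, 4, 5, 6, 7, 8}, the full vertex set. Edge coverage: each edge of G has both endpoints in at least one bag. Running intersection: for every vertex, the bags containing it form a connected subtree. All three properties hold, so this is a valid tree decomposition of width max|bag| − 1 = 2, and hence tw(G) ≤ 2.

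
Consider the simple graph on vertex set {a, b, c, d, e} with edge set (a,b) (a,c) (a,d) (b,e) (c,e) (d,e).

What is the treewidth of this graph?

A width-2 tree decomposition is:
Bags: B1 = {a, d, e}  B2 = {a, c, e}  B3 = {a, b, e}
Tree: B1–B2, B2–B3
Every bag has size at most 3, so the width is 3 − 1 = 2 and tw(G) ≤ 2. Since a–d–e–c–a is a cycle in G, G is not acyclic. Forests are exactly the graphs of treewidth ≤ 1, so tw(G) ≥ 2. Combining the bounds, tw(G) = 2.

2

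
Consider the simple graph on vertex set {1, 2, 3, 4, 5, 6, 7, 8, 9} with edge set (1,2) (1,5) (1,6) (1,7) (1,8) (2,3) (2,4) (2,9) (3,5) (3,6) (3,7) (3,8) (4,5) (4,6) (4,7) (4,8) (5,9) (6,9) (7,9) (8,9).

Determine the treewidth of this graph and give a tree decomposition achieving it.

The largest bag has 5 vertices, giving width 4; this decomposition certifies tw(G) ≤ 4. For the lower bound: the 5 vertex sets {1,2}, {3,8}, {5,9}, {4}, {6} are disjoint, each induces a connected subgraph, and every pair is joined by at least one edge of G. Contracting each set to a single vertex therefore yields K_{5} as a minor, and since treewidth is minor-monotone, tw(G) ≥ tw(K_{5}) = 4. Combining the bounds, tw(G) = 4.

Treewidth 4.
One optimal decomposition is:
Bags: B1 = {1, 2, 3, 4, 9}  B2 = {1, 3, 4, 8, 9}  B3 = {1, 3, 4, 5, 9}  B4 = {1, 3, 4, 6, 9}  B5 = {1, 3, 4, 7, 9}
Tree: B1–B2, B2–B3, B3–B4, B4–B5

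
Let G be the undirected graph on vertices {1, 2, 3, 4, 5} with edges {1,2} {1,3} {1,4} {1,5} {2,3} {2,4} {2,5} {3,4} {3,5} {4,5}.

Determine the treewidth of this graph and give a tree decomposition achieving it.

A single bag containing all 5 vertices is trivially a valid decomposition of width 4. Conversely, {1, 2, 3, 4, 5} is a clique of size 5, and the vertices of any clique must share a bag in every tree decomposition; so some bag has ≥ 5 vertices and tw(G) ≥ 4. The upper and lower bounds meet at 4, so that is the treewidth.

Treewidth 4.
One such decomposition:
Bags: B1 = {1, 2, 3, 4, 5}
Tree: (single bag)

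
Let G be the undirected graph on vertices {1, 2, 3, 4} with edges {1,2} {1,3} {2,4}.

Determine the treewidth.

A width-1 tree decomposition is:
Bags: B1 = {2, 4}  B2 = {1, 2}  B3 = {1, 3}
Tree: B1–B2, B2–B3
The largest bag has 2 vertices, giving width 1; this decomposition certifies tw(G) ≤ 1. Any graph with an edge has treewidth ≥ 1, and G has the edge 4–2. Therefore the treewidth is 1.

1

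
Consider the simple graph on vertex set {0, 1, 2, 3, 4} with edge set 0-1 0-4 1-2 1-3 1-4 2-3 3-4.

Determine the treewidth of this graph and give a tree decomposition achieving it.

Treewidth 2.
One such decomposition:
Bags: B1 = {0, 1, 4}  B2 = {1, 3, 4}  B3 = {1, 2, 3}
Tree: B1–B2, B2–B3

The largest bag has 3 vertices, giving width 2; this decomposition certifies tw(G) ≤ 2. For the lower bound, the 3 vertices {0, 1, 4} are pairwise adjacent, and any tree decomposition puts a clique entirely inside one bag — forcing width ≥ 2. The upper and lower bounds meet at 2, so that is the treewidth.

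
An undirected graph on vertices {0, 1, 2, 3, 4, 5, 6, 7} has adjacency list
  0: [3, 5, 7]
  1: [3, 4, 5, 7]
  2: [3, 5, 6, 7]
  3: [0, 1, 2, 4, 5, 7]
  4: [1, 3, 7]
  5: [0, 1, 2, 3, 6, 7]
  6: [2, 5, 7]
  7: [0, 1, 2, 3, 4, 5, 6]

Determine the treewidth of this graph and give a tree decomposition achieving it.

Treewidth 3.
One such decomposition:
Bags: B1 = {0, 3, 5, 7}  B2 = {2, 3, 5, 7}  B3 = {1, 3, 5, 7}  B4 = {2, 5, 6, 7}  B5 = {1, 3, 4, 7}
Tree: B1–B2, B2–B3, B2–B4, B3–B5

The largest bag has 4 vertices, giving width 3; this decomposition certifies tw(G) ≤ 3. On the other hand G contains the 4-clique {1, 3, 4, 7}. A clique must lie in a single bag of any decomposition, so no decomposition can have width below 3. Therefore the treewidth is 3.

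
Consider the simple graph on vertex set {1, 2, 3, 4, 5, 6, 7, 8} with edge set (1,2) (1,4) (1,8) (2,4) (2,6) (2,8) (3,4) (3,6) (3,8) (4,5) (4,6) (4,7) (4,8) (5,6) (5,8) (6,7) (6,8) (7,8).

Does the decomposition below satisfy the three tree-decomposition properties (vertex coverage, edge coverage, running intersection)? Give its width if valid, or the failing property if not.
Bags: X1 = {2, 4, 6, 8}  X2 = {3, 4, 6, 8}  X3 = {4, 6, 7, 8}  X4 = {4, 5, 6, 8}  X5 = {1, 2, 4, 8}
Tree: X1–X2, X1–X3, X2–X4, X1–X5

Every vertex of G appears in some bag (union = {1, 2, 3, 4, 5, 6, 7, 8}); every edge is covered by a bag; and for each vertex v the set of bags containing v is connected in the bag tree. The decomposition is therefore valid. The largest bag has 4 vertices, so the width is 3.

Yes; width 3.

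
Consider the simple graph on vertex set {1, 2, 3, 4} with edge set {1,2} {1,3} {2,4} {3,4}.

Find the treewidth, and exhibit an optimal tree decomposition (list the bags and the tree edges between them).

Treewidth 2.
One optimal decomposition is:
Bags: B1 = {1, 3, 4}  B2 = {1, 2, 4}
Tree: B1–B2

Each bag holds 3 vertices, so the decomposition has width 2, which upper-bounds the treewidth. Since 1–3–4–2–1 is a cycle in G, G is not acyclic. Forests are exactly the graphs of treewidth ≤ 1, so tw(G) ≥ 2. Therefore the treewidth is 2.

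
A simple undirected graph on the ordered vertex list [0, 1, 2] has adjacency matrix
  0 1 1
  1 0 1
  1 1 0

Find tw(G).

2

A width-2 tree decomposition is:
Bags: B1 = {0, 1, 2}
Tree: (single bag)
A single bag containing all 3 vertices is trivially a valid decomposition of width 2. Conversely, {0, 1, 2} is a clique of size 3, and the vertices of any clique must share a bag in every tree decomposition; so some bag has ≥ 3 vertices and tw(G) ≥ 2. The upper and lower bounds meet at 2, so that is the treewidth.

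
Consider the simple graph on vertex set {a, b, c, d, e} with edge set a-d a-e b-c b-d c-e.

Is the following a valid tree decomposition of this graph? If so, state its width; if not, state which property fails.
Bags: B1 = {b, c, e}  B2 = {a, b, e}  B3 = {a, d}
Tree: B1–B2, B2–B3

A tree decomposition must satisfy three properties: every vertex lies in some bag; for every edge, both endpoints lie together in some bag; and for every vertex, the bags containing it form a connected subtree. Here edge (b,d) lies in no bag, so the decomposition is invalid.

No — edge (b,d) lies in no bag.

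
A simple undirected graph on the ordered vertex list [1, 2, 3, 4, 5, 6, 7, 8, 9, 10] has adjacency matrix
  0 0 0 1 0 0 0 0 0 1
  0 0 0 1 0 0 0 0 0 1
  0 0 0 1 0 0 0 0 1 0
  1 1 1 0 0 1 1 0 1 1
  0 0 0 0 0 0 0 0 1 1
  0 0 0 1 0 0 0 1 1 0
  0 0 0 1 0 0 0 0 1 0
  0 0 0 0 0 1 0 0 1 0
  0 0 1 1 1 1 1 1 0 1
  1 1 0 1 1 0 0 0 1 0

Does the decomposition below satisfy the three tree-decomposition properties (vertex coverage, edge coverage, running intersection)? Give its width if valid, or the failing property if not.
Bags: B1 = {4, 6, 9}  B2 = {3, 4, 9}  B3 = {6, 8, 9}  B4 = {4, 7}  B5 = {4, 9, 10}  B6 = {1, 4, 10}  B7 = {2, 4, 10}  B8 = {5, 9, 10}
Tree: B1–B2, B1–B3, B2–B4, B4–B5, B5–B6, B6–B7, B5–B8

A tree decomposition must satisfy three properties: every vertex lies in some bag; for every edge, both endpoints lie together in some bag; and for every vertex, the bags containing it form a connected subtree. Here edge (9,7) lies in no bag, so the decomposition is invalid.

No — edge (9,7) lies in no bag.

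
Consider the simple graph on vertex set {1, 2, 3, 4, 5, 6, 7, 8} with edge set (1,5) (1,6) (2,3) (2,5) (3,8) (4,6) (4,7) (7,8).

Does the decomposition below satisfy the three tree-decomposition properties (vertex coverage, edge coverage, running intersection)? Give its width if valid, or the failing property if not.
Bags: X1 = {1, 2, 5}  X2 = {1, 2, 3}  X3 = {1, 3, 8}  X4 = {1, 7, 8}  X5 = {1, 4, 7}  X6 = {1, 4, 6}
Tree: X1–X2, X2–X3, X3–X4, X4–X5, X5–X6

Checking the three conditions: (i) the bags cover all of {1, 2, 3, 4, 5, 6, 7, 8}; (ii) for each edge, some bag contains both endpoints; (iii) the bags containing any fixed vertex form a subtree. All hold, so the decomposition is valid with width 3 − 1 = 2.

Yes; width 2.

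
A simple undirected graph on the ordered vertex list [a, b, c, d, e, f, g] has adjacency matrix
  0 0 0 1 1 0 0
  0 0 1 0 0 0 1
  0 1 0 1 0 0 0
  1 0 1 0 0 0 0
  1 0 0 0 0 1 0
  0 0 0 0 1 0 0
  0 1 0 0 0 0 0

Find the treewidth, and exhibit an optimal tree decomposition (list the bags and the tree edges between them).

Treewidth 1.
One such decomposition:
Bags: B1 = {b, g}  B2 = {b, c}  B3 = {c, d}  B4 = {a, d}  B5 = {a, e}  B6 = {e, f}
Tree: B1–B2, B2–B3, B3–B4, B4–B5, B5–B6

Each bag holds 2 vertices, so the decomposition has width 1, which upper-bounds the treewidth. Since G has at least one edge (e.g. g–b), it is not an edgeless graph, so tw(G) ≥ 1. Combining the bounds, tw(G) = 1.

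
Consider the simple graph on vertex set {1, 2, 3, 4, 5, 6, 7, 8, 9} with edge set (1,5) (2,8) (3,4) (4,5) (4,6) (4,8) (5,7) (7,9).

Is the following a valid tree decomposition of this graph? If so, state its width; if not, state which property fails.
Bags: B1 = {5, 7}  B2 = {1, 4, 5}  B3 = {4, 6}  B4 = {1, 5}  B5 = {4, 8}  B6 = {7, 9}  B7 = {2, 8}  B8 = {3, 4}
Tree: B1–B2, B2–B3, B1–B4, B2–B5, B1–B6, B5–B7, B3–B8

No — bags containing vertex 1 are not connected in the tree.

A tree decomposition must satisfy three properties: every vertex lies in some bag; for every edge, both endpoints lie together in some bag; and for every vertex, the bags containing it form a connected subtree. Here bags containing vertex 1 are not connected in the tree, so the decomposition is invalid.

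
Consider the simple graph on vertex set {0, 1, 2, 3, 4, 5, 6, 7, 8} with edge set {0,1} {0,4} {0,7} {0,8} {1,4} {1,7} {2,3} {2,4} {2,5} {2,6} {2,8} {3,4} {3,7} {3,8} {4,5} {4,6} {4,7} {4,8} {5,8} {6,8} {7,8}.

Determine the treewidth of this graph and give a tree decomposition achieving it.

Every bag has size at most 4, so the width is 4 − 1 = 3 and tw(G) ≤ 3. For the lower bound, the 4 vertices {0, 4, 7, 8} are pairwise adjacent, and any tree decomposition puts a clique entirely inside one bag — forcing width ≥ 3. Combining the bounds, tw(G) = 3.

Treewidth 3.
One such decomposition:
Bags: B1 = {2, 3, 4, 8}  B2 = {2, 4, 6, 8}  B3 = {3, 4, 7, 8}  B4 = {0, 4, 7, 8}  B5 = {2, 4, 5, 8}  B6 = {0, 1, 4, 7}
Tree: B1–B2, B1–B3, B3–B4, B2–B5, B4–B6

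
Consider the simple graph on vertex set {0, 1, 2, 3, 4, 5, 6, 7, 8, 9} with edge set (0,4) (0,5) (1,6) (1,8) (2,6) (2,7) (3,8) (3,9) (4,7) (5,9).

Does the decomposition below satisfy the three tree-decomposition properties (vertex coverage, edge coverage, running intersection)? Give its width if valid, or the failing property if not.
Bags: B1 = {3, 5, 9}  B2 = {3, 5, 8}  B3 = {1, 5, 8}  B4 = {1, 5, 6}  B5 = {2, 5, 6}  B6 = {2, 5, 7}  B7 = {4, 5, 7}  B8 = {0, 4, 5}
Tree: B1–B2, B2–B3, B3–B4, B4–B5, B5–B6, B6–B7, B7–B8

Vertex coverage: the bags together contain {0, 1, 2, 3, 4, 5, 6, 7, 8, 9}, the full vertex set. Edge coverage: each edge of G has both endpoints in at least one bag. Running intersection: for every vertex, the bags containing it form a connected subtree. All three properties hold, so this is a valid tree decomposition of width max|bag| − 1 = 2, and hence tw(G) ≤ 2.

Yes; width 2.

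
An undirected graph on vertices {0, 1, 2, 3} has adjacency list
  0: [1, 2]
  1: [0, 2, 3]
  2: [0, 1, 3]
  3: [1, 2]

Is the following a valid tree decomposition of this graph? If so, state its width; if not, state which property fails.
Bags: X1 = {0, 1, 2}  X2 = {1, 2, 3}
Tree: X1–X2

Checking the three conditions: (i) the bags cover all of {0, 1, 2, 3}; (ii) for each edge, some bag contains both endpoints; (iii) the bags containing any fixed vertex form a subtree. All hold, so the decomposition is valid with width 3 − 1 = 2.

Yes; width 2.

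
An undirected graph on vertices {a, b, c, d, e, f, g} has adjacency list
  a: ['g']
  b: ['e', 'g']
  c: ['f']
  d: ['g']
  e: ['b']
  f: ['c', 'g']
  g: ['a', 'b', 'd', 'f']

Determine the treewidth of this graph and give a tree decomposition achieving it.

Treewidth 1.
One optimal decomposition is:
Bags: B1 = {f, g}  B2 = {b, g}  B3 = {c, f}  B4 = {d, g}  B5 = {b, e}  B6 = {a, g}
Tree: B1–B2, B1–B3, B2–B4, B2–B5, B4–B6

The largest bag has 2 vertices, giving width 1; this decomposition certifies tw(G) ≤ 1. Any graph with an edge has treewidth ≥ 1, and G has the edge g–f. Therefore the treewidth is 1.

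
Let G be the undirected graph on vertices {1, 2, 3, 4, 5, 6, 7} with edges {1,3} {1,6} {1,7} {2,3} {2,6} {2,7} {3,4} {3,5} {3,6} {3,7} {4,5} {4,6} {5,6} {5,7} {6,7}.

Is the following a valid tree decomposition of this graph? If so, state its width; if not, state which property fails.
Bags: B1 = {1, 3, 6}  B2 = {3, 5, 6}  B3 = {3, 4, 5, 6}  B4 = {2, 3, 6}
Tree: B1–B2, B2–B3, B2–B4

A tree decomposition must satisfy three properties: every vertex lies in some bag; for every edge, both endpoints lie together in some bag; and for every vertex, the bags containing it form a connected subtree. Here vertex 7 appears in no bag, so the decomposition is invalid.

No — vertex 7 appears in no bag.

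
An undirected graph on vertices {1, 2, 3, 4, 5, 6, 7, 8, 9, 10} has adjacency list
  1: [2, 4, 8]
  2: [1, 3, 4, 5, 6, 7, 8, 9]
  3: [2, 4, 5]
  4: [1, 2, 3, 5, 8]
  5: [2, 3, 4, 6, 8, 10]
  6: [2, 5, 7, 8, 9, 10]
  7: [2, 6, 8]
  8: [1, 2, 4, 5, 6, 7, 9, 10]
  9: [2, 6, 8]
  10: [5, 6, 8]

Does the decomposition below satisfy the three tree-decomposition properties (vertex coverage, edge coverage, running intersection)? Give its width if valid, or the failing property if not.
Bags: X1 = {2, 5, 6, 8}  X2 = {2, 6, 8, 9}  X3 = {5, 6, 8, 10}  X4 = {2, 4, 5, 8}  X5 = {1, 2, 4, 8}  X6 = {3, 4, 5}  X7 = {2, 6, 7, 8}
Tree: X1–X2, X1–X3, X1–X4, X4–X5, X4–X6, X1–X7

A tree decomposition must satisfy three properties: every vertex lies in some bag; for every edge, both endpoints lie together in some bag; and for every vertex, the bags containing it form a connected subtree. Here edge (2,3) lies in no bag, so the decomposition is invalid.

No — edge (2,3) lies in no bag.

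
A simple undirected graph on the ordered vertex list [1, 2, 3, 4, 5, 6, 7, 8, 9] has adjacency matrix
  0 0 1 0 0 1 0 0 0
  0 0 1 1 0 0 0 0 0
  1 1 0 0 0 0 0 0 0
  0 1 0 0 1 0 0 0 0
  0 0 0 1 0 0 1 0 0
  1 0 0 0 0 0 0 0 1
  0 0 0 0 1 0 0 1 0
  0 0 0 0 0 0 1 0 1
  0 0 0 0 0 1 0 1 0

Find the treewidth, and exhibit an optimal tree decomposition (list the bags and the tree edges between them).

Every bag has size at most 3, so the width is 3 − 1 = 2 and tw(G) ≤ 2. The edges 6–1–3–2–4–5–7–8–9–6 form a cycle, so G is not a tree and its treewidth is at least 2. Hence tw(G) = 2 exactly.

Treewidth 2.
One optimal decomposition is:
Bags: B1 = {1, 3, 6}  B2 = {2, 3, 6}  B3 = {2, 4, 6}  B4 = {4, 5, 6}  B5 = {5, 6, 7}  B6 = {6, 7, 8}  B7 = {6, 8, 9}
Tree: B1–B2, B2–B3, B3–B4, B4–B5, B5–B6, B6–B7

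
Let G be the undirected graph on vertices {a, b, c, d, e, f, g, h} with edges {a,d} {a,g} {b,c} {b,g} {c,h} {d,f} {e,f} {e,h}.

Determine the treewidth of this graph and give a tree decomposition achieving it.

The largest bag has 3 vertices, giving width 2; this decomposition certifies tw(G) ≤ 2. The edges a–d–f–e–h–c–b–g–a form a cycle, so G is not a tree and its treewidth is at least 2. Combining the bounds, tw(G) = 2.

Treewidth 2.
One optimal decomposition is:
Bags: B1 = {a, d, f}  B2 = {a, e, f}  B3 = {a, e, h}  B4 = {a, c, h}  B5 = {a, b, c}  B6 = {a, b, g}
Tree: B1–B2, B2–B3, B3–B4, B4–B5, B5–B6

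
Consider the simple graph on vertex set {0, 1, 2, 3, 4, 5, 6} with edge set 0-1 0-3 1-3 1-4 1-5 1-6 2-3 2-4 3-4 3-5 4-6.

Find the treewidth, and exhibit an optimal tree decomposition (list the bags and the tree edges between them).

Each bag holds 3 vertices, so the decomposition has width 2, which upper-bounds the treewidth. On the other hand G contains the 3-clique {0, 1, 3}. A clique must lie in a single bag of any decomposition, so no decomposition can have width below 2. The upper and lower bounds meet at 2, so that is the treewidth.

Treewidth 2.
Bags: B1 = {1, 3, 4}  B2 = {1, 3, 5}  B3 = {1, 4, 6}  B4 = {2, 3, 4}  B5 = {0, 1, 3}
Tree: B1–B2, B1–B3, B1–B4, B2–B5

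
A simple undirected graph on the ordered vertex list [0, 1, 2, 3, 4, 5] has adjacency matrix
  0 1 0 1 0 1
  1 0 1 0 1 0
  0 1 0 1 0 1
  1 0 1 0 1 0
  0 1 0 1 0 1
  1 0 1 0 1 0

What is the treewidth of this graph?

A width-3 tree decomposition is:
Bags: B1 = {0, 2, 4, 5}  B2 = {0, 2, 3, 4}  B3 = {0, 1, 2, 4}
Tree: B1–B2, B2–B3
The largest bag has 4 vertices, giving width 3; this decomposition certifies tw(G) ≤ 3. For the lower bound: the 4 vertex sets {2,5}, {0,3}, {4}, {1} are disjoint, each induces a connected subgraph, and every pair is joined by at least one edge of G. Contracting each set to a single vertex therefore yields K_{4} as a minor, and since treewidth is minor-monotone, tw(G) ≥ tw(K_{4}) = 3. The upper and lower bounds meet at 3, so that is the treewidth.

3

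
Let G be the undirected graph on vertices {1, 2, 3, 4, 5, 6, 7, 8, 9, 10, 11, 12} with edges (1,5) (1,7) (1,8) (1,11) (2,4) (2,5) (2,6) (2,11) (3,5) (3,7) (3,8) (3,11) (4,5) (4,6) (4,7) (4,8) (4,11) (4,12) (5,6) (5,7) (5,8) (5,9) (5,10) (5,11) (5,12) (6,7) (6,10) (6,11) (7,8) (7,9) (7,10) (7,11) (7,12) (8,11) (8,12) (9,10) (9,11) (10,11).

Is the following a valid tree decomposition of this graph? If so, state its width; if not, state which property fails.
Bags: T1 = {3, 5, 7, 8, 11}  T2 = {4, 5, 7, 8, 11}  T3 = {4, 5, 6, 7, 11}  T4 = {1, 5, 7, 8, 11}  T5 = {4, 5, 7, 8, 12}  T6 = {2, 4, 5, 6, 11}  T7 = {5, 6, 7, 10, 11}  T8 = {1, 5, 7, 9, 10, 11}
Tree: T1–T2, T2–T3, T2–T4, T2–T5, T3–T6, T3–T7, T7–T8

No — bags containing vertex 1 are not connected in the tree.

A tree decomposition must satisfy three properties: every vertex lies in some bag; for every edge, both endpoints lie together in some bag; and for every vertex, the bags containing it form a connected subtree. Here bags containing vertex 1 are not connected in the tree, so the decomposition is invalid.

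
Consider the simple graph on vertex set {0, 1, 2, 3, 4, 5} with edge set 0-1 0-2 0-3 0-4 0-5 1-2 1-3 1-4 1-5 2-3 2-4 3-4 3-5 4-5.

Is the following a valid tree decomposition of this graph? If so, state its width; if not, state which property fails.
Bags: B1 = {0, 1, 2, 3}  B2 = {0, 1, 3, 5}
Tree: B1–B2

No — vertex 4 appears in no bag.

A tree decomposition must satisfy three properties: every vertex lies in some bag; for every edge, both endpoints lie together in some bag; and for every vertex, the bags containing it form a connected subtree. Here vertex 4 appears in no bag, so the decomposition is invalid.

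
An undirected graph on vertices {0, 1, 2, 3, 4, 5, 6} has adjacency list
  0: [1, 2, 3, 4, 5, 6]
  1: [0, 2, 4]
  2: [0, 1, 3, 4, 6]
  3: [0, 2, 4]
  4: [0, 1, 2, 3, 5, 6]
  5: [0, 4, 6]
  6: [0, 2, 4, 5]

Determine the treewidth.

A width-3 tree decomposition is:
Bags: B1 = {0, 2, 4, 6}  B2 = {0, 1, 2, 4}  B3 = {0, 4, 5, 6}  B4 = {0, 2, 3, 4}
Tree: B1–B2, B1–B3, B2–B4
Each bag holds 4 vertices, so the decomposition has width 3, which upper-bounds the treewidth. Conversely, {0, 1, 2, 4} is a clique of size 4, and the vertices of any clique must share a bag in every tree decomposition; so some bag has ≥ 4 vertices and tw(G) ≥ 3. Combining the bounds, tw(G) = 3.

3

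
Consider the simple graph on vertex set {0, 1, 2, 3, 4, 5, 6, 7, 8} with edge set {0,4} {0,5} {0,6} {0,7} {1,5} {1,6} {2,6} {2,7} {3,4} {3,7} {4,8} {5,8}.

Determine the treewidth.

A width-3 tree decomposition is:
Bags: B1 = {2, 3, 6, 7}  B2 = {0, 3, 6, 7}  B3 = {0, 3, 4, 6}  B4 = {0, 1, 4, 6}  B5 = {0, 1, 4, 5}  B6 = {1, 4, 5, 8}
Tree: B1–B2, B2–B3, B3–B4, B4–B5, B5–B6
Every bag has size at most 4, so the width is 4 − 1 = 3 and tw(G) ≤ 3. For the lower bound: the 4 vertex sets {2,3,7}, {6}, {0}, {1,4,5,8} are disjoint, each induces a connected subgraph, and every pair is joined by at least one edge of G. Contracting each set to a single vertex therefore yields K_{4} as a minor, and since treewidth is minor-monotone, tw(G) ≥ tw(K_{4}) = 3. Combining the bounds, tw(G) = 3.

3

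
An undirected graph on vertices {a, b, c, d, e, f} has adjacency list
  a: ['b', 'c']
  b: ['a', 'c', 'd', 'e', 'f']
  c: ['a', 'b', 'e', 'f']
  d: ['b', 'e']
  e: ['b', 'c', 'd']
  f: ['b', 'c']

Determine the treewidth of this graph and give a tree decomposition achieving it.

Treewidth 2.
Bags: B1 = {b, c, e}  B2 = {a, b, c}  B3 = {b, d, e}  B4 = {b, c, f}
Tree: B1–B2, B1–B3, B2–B4

Each bag holds 3 vertices, so the decomposition has width 2, which upper-bounds the treewidth. For the lower bound, the 3 vertices {b, d, e} are pairwise adjacent, and any tree decomposition puts a clique entirely inside one bag — forcing width ≥ 2. Therefore the treewidth is 2.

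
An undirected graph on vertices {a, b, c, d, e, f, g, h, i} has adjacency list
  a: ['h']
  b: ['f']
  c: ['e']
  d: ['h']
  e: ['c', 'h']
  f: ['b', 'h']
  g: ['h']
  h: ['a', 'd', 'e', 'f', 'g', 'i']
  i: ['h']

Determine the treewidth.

A width-1 tree decomposition is:
Bags: B1 = {e, h}  B2 = {a, h}  B3 = {h, i}  B4 = {f, h}  B5 = {c, e}  B6 = {g, h}  B7 = {d, h}  B8 = {b, f}
Tree: B1–B2, B2–B3, B2–B4, B1–B5, B3–B6, B3–B7, B4–B8
Every bag has size at most 2, so the width is 2 − 1 = 1 and tw(G) ≤ 1. Since G has at least one edge (e.g. e–h), it is not an edgeless graph, so tw(G) ≥ 1. The upper and lower bounds meet at 1, so that is the treewidth.

1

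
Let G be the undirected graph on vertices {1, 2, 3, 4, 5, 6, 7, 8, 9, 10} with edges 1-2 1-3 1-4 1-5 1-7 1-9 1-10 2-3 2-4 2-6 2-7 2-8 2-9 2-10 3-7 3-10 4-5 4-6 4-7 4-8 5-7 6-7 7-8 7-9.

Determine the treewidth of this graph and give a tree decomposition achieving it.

Treewidth 3.
One such decomposition:
Bags: B1 = {1, 2, 4, 7}  B2 = {1, 2, 3, 7}  B3 = {1, 4, 5, 7}  B4 = {1, 2, 3, 10}  B5 = {2, 4, 7, 8}  B6 = {1, 2, 7, 9}  B7 = {2, 4, 6, 7}
Tree: B1–B2, B1–B3, B2–B4, B1–B5, B1–B6, B1–B7

Every bag has size at most 4, so the width is 4 − 1 = 3 and tw(G) ≤ 3. Conversely, {1, 2, 3, 10} is a clique of size 4, and the vertices of any clique must share a bag in every tree decomposition; so some bag has ≥ 4 vertices and tw(G) ≥ 3. The upper and lower bounds meet at 3, so that is the treewidth.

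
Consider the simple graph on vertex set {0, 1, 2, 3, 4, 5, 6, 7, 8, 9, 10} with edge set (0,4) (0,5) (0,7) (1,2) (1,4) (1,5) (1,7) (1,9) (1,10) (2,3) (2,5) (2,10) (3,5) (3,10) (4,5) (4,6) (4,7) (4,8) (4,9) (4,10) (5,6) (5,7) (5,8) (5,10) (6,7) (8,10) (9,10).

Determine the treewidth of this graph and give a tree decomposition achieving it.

Treewidth 3.
Bags: B1 = {1, 4, 5, 7}  B2 = {1, 4, 5, 10}  B3 = {4, 5, 6, 7}  B4 = {1, 2, 5, 10}  B5 = {0, 4, 5, 7}  B6 = {4, 5, 8, 10}  B7 = {1, 4, 9, 10}  B8 = {2, 3, 5, 10}
Tree: B1–B2, B1–B3, B2–B4, B3–B5, B2–B6, B2–B7, B4–B8

The largest bag has 4 vertices, giving width 3; this decomposition certifies tw(G) ≤ 3. Conversely, {1, 4, 9, 10} is a clique of size 4, and the vertices of any clique must share a bag in every tree decomposition; so some bag has ≥ 4 vertices and tw(G) ≥ 3. Hence tw(G) = 3 exactly.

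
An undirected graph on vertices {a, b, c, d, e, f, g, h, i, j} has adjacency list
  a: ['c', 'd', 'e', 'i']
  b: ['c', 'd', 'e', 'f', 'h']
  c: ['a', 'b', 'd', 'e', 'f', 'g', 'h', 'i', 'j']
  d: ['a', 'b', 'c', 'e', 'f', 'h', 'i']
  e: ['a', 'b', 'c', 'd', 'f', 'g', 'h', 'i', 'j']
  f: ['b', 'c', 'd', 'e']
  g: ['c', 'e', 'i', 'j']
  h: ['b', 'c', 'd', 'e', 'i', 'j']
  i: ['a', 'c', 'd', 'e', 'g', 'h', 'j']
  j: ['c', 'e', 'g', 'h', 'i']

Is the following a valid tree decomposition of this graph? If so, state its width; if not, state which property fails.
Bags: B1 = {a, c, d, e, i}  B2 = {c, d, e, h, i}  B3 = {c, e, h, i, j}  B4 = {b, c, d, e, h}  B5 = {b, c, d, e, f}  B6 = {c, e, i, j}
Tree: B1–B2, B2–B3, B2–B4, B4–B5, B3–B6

No — vertex g appears in no bag.

A tree decomposition must satisfy three properties: every vertex lies in some bag; for every edge, both endpoints lie together in some bag; and for every vertex, the bags containing it form a connected subtree. Here vertex g appears in no bag, so the decomposition is invalid.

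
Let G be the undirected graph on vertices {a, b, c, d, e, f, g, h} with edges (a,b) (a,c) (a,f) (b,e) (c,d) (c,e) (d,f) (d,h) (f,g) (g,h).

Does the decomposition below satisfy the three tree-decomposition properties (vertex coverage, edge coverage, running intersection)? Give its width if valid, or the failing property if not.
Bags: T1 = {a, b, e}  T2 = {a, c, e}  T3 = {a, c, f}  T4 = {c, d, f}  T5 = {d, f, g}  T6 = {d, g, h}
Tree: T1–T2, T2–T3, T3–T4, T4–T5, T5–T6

Yes; width 2.

Every vertex of G appears in some bag (union = {a, b, c, d, e, f, g, h}); every edge is covered by a bag; and for each vertex v the set of bags containing v is connected in the bag tree. The decomposition is therefore valid. The largest bag has 3 vertices, so the width is 2.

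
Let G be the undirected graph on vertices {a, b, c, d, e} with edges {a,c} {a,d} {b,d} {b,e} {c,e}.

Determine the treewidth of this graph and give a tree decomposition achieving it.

Every bag has size at most 3, so the width is 3 − 1 = 2 and tw(G) ≤ 2. Since b–e–c–a–d–b is a cycle in G, G is not acyclic. Forests are exactly the graphs of treewidth ≤ 1, so tw(G) ≥ 2. Combining the bounds, tw(G) = 2.

Treewidth 2.
Bags: B1 = {b, c, e}  B2 = {a, b, c}  B3 = {a, b, d}
Tree: B1–B2, B2–B3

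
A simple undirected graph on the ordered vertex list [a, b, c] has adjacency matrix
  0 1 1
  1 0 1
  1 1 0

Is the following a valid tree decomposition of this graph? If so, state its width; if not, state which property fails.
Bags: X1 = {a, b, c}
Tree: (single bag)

Yes; width 2.

Checking the three conditions: (i) the bags cover all of {a, b, c}; (ii) for each edge, some bag contains both endpoints; (iii) the bags containing any fixed vertex form a subtree. All hold, so the decomposition is valid with width 3 − 1 = 2.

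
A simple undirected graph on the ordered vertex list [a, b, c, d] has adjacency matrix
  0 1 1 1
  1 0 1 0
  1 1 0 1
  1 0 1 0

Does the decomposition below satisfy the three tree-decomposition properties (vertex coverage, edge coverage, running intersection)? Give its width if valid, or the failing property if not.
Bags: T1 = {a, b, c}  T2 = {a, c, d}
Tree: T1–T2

Yes; width 2.

Every vertex of G appears in some bag (union = {a, b, c, d}); every edge is covered by a bag; and for each vertex v the set of bags containing v is connected in the bag tree. The decomposition is therefore valid. The largest bag has 3 vertices, so the width is 2.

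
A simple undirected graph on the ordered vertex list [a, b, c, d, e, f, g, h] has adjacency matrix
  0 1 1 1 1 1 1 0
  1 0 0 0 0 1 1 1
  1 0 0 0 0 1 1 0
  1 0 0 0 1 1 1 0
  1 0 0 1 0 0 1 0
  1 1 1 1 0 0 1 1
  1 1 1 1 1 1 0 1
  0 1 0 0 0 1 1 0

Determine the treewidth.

A width-3 tree decomposition is:
Bags: B1 = {a, b, f, g}  B2 = {a, d, f, g}  B3 = {b, f, g, h}  B4 = {a, d, e, g}  B5 = {a, c, f, g}
Tree: B1–B2, B1–B3, B2–B4, B1–B5
Every bag has size at most 4, so the width is 4 − 1 = 3 and tw(G) ≤ 3. Conversely, {a, d, e, g} is a clique of size 4, and the vertices of any clique must share a bag in every tree decomposition; so some bag has ≥ 4 vertices and tw(G) ≥ 3. Therefore the treewidth is 3.

3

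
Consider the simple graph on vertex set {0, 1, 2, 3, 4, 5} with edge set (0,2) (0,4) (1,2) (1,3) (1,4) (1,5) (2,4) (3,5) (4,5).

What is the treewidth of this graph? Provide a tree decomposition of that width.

Treewidth 2.
One such decomposition:
Bags: B1 = {0, 2, 4}  B2 = {1, 2, 4}  B3 = {1, 4, 5}  B4 = {1, 3, 5}
Tree: B1–B2, B2–B3, B3–B4

Each bag holds 3 vertices, so the decomposition has width 2, which upper-bounds the treewidth. On the other hand G contains the 3-clique {0, 2, 4}. A clique must lie in a single bag of any decomposition, so no decomposition can have width below 2. Hence tw(G) = 2 exactly.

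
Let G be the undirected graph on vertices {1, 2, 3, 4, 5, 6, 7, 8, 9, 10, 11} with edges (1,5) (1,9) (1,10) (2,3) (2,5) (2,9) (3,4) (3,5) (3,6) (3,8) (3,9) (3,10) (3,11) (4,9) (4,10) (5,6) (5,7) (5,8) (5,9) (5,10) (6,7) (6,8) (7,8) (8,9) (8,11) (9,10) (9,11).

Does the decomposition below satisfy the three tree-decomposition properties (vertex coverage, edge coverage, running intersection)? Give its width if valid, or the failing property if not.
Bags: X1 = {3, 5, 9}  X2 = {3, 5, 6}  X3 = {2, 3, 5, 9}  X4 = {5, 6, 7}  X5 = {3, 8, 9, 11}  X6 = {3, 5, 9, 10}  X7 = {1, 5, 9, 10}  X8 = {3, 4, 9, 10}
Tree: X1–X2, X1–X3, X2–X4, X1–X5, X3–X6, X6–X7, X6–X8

No — edge (8,5) lies in no bag.

A tree decomposition must satisfy three properties: every vertex lies in some bag; for every edge, both endpoints lie together in some bag; and for every vertex, the bags containing it form a connected subtree. Here edge (8,5) lies in no bag, so the decomposition is invalid.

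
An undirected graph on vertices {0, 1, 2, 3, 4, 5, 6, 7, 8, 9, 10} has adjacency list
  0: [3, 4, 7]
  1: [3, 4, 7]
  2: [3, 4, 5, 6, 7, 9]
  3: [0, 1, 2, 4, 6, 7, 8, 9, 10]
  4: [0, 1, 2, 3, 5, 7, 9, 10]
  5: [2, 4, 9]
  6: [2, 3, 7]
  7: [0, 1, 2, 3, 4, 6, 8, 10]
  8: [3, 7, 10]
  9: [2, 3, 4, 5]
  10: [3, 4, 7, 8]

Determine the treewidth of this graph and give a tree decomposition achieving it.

Treewidth 3.
One optimal decomposition is:
Bags: B1 = {2, 3, 4, 7}  B2 = {1, 3, 4, 7}  B3 = {3, 4, 7, 10}  B4 = {2, 3, 4, 9}  B5 = {2, 3, 6, 7}  B6 = {3, 7, 8, 10}  B7 = {0, 3, 4, 7}  B8 = {2, 4, 5, 9}
Tree: B1–B2, B2–B3, B1–B4, B1–B5, B3–B6, B2–B7, B4–B8

The largest bag has 4 vertices, giving width 3; this decomposition certifies tw(G) ≤ 3. On the other hand G contains the 4-clique {2, 3, 4, 9}. A clique must lie in a single bag of any decomposition, so no decomposition can have width below 3. The upper and lower bounds meet at 3, so that is the treewidth.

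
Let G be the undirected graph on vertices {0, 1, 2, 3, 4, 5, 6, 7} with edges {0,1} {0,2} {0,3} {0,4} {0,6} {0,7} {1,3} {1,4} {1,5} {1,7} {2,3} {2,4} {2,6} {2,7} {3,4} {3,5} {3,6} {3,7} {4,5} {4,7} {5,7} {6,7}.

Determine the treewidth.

4

A width-4 tree decomposition is:
Bags: B1 = {0, 2, 3, 6, 7}  B2 = {0, 2, 3, 4, 7}  B3 = {0, 1, 3, 4, 7}  B4 = {1, 3, 4, 5, 7}
Tree: B1–B2, B2–B3, B3–B4
Every bag has size at most 5, so the width is 5 − 1 = 4 and tw(G) ≤ 4. Conversely, {0, 1, 3, 4, 7} is a clique of size 5, and the vertices of any clique must share a bag in every tree decomposition; so some bag has ≥ 5 vertices and tw(G) ≥ 4. Hence tw(G) = 4 exactly.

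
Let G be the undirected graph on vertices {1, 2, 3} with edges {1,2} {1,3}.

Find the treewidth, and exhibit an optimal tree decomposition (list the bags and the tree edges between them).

Treewidth 1.
Bags: B1 = {1, 3}  B2 = {1, 2}
Tree: B1–B2

The largest bag has 2 vertices, giving width 1; this decomposition certifies tw(G) ≤ 1. G has an edge, so its treewidth is at least 1. Combining the bounds, tw(G) = 1.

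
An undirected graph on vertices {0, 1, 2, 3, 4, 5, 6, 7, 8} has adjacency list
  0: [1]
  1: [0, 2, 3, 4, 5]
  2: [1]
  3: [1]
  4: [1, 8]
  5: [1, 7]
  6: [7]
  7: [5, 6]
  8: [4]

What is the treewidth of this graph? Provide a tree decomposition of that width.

The largest bag has 2 vertices, giving width 1; this decomposition certifies tw(G) ≤ 1. G has an edge, so its treewidth is at least 1. Hence tw(G) = 1 exactly.

Treewidth 1.
Bags: B1 = {1, 2}  B2 = {1, 3}  B3 = {1, 5}  B4 = {0, 1}  B5 = {1, 4}  B6 = {4, 8}  B7 = {5, 7}  B8 = {6, 7}
Tree: B1–B2, B2–B3, B1–B4, B3–B5, B5–B6, B3–B7, B7–B8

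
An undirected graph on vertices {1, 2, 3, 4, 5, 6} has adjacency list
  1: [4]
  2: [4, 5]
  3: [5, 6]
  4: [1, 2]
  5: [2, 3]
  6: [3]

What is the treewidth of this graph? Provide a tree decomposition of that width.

Every bag has size at most 2, so the width is 2 − 1 = 1 and tw(G) ≤ 1. Since G has at least one edge (e.g. 6–3), it is not an edgeless graph, so tw(G) ≥ 1. Therefore the treewidth is 1.

Treewidth 1.
Bags: B1 = {3, 6}  B2 = {3, 5}  B3 = {2, 5}  B4 = {2, 4}  B5 = {1, 4}
Tree: B1–B2, B2–B3, B3–B4, B4–B5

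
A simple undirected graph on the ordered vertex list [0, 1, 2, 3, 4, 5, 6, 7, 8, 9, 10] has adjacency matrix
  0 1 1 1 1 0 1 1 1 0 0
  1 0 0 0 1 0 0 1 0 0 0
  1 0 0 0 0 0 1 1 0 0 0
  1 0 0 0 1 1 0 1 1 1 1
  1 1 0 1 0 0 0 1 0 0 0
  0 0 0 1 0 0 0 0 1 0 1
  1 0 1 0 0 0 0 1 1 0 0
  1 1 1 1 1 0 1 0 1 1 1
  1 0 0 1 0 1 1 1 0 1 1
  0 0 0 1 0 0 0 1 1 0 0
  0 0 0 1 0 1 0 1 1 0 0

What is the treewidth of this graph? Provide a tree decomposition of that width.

Treewidth 3.
One such decomposition:
Bags: B1 = {0, 3, 4, 7}  B2 = {0, 3, 7, 8}  B3 = {3, 7, 8, 10}  B4 = {3, 7, 8, 9}  B5 = {0, 6, 7, 8}  B6 = {0, 2, 6, 7}  B7 = {3, 5, 8, 10}  B8 = {0, 1, 4, 7}
Tree: B1–B2, B2–B3, B3–B4, B2–B5, B5–B6, B3–B7, B1–B8

The largest bag has 4 vertices, giving width 3; this decomposition certifies tw(G) ≤ 3. On the other hand G contains the 4-clique {3, 5, 8, 10}. A clique must lie in a single bag of any decomposition, so no decomposition can have width below 3. The upper and lower bounds meet at 3, so that is the treewidth.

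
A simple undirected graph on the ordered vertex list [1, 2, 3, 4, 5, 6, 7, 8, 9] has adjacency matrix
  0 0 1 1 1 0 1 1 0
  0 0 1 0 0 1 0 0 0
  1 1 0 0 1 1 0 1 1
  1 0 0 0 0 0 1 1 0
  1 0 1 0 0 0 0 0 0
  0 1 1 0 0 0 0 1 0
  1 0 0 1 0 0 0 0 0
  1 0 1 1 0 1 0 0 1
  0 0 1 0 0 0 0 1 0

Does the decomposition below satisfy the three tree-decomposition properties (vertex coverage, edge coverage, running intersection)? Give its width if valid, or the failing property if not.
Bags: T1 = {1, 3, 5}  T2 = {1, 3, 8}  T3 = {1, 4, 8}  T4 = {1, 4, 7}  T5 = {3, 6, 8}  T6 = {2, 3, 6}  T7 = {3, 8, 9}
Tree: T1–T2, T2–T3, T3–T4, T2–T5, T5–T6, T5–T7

Yes; width 2.

Checking the three conditions: (i) the bags cover all of {1, 2, 3, 4, 5, 6, 7, 8, 9}; (ii) for each edge, some bag contains both endpoints; (iii) the bags containing any fixed vertex form a subtree. All hold, so the decomposition is valid with width 3 − 1 = 2.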